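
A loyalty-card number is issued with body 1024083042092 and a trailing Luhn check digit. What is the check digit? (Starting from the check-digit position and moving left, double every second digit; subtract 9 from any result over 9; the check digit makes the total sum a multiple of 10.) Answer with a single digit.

Partial digits right→left: 2 9 0 2 4 0 3 8 0 4 2 0 1
Double every second digit counting from the check-digit position (so the 1st, 3rd, 5th, ... of the partial from the right).
  doubled (with −9 where >9): 4 0 8 6 0 4 2 → sum 24
  kept as-is: 9 2 0 8 4 0 → sum 23
Total = 24 + 23 = 47.
Check digit = (10 − (47 mod 10)) mod 10 = 3.

3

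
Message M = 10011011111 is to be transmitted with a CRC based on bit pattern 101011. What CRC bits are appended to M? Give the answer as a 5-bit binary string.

Append 5 zeros: 1001101111100000. Divide by 101011 (XOR where the leading bit is 1):
  pos 0: 100110 XOR 101011 = 001101
  pos 2: 110111 XOR 101011 = 011100
  pos 3: 111001 XOR 101011 = 010010
  pos 4: 100101 XOR 101011 = 001110
  pos 6: 111010 XOR 101011 = 010001
  pos 7: 100010 XOR 101011 = 001001
  pos 9: 100100 XOR 101011 = 001111
Remainder (last 5 bits) = 11110. This is the CRC / FCS.

11110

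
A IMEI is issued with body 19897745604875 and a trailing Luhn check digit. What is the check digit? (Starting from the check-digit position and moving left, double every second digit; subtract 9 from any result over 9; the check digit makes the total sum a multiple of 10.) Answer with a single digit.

Partial digits right→left: 5 7 8 4 0 6 5 4 7 7 9 8 9 1
Double every second digit counting from the check-digit position (so the 1st, 3rd, 5th, ... of the partial from the right).
  doubled (with −9 where >9): 1 7 0 1 5 9 9 → sum 32
  kept as-is: 7 4 6 4 7 8 1 → sum 37
Total = 32 + 37 = 69.
Check digit = (10 − (69 mod 10)) mod 10 = 1.

1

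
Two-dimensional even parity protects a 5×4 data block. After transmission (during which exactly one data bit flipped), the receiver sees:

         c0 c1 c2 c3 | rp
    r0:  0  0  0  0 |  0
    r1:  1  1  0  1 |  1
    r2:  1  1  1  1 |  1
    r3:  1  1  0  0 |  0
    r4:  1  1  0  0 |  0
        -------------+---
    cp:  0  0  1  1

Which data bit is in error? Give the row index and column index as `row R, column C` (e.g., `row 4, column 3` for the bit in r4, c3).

row 2, column 3

Recompute each row's even parity and compare to rp:
  r0: data parity 0, sent rp 0 → ok
  r1: data parity 1, sent rp 1 → ok
  r2: data parity 0, sent rp 1 → mismatch
  r3: data parity 0, sent rp 0 → ok
  r4: data parity 0, sent rp 0 → ok
Recompute each column's even parity and compare to cp:
  c0: data parity 0, sent cp 0 → ok
  c1: data parity 0, sent cp 0 → ok
  c2: data parity 1, sent cp 1 → ok
  c3: data parity 0, sent cp 1 → mismatch
Exactly one row (r2) and one column (c3) fail → the flipped bit is at their intersection.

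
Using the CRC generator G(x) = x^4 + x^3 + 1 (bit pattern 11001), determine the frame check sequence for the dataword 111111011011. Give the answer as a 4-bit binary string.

Append 4 zeros: 1111110110110000. Divide by 11001 (XOR where the leading bit is 1):
  pos 0: 11111 XOR 11001 = 00110
  pos 2: 11010 XOR 11001 = 00011
  pos 5: 11110 XOR 11001 = 00111
  pos 7: 11111 XOR 11001 = 00110
  pos 9: 11000 XOR 11001 = 00001
Remainder (last 4 bits) = 0100. This is the CRC / FCS.

0100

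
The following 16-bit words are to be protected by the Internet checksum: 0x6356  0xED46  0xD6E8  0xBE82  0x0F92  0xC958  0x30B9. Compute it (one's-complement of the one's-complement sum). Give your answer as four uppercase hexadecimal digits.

One's-complement addition (fold any carry out of bit 15 back into bit 0):
  0x6356 + 0xED46 = 0x1509C → wrap carry → 0x509D
  0x509D + 0xD6E8 = 0x12785 → wrap carry → 0x2786
  0x2786 + 0xBE82 = 0x0E608
  0xE608 + 0x0F92 = 0x0F59A
  0xF59A + 0xC958 = 0x1BEF2 → wrap carry → 0xBEF3
  0xBEF3 + 0x30B9 = 0x0EFAC
One's-complement sum = 0xEFAC.
Checksum = ~0xEFAC & 0xFFFF = 0x1053.

1053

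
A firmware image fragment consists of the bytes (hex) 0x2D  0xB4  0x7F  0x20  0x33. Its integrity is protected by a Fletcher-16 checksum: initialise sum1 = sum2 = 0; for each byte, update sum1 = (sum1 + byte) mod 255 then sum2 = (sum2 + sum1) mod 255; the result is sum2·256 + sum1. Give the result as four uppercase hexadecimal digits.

A6B4

Running sums (mod 255):
  after byte 0 (0x2D): sum1=45, sum2=45
  after byte 1 (0xB4): sum1=225, sum2=15
  after byte 2 (0x7F): sum1=97, sum2=112
  after byte 3 (0x20): sum1=129, sum2=241
  after byte 4 (0x33): sum1=180, sum2=166
Checksum = sum2·256 + sum1 = 166·256 + 180 = 42676 = 0xA6B4.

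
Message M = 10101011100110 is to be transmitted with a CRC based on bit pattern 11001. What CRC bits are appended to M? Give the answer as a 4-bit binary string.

Append 4 zeros: 101010111001100000. Divide by 11001 (XOR where the leading bit is 1):
  pos 0: 10101 XOR 11001 = 01100
  pos 1: 11000 XOR 11001 = 00001
  pos 5: 11110 XOR 11001 = 00111
  pos 7: 11101 XOR 11001 = 00100
  pos 9: 10010 XOR 11001 = 01011
  pos 10: 10110 XOR 11001 = 01111
  pos 11: 11110 XOR 11001 = 00111
  pos 13: 11100 XOR 11001 = 00101
Remainder (last 4 bits) = 0101. This is the CRC / FCS.

0101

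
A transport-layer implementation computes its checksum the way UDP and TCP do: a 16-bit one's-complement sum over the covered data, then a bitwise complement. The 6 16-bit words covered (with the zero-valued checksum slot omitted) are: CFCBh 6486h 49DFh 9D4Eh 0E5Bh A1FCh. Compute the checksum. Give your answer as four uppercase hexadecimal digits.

3428

One's-complement addition (fold any carry out of bit 15 back into bit 0):
  0xCFCB + 0x6486 = 0x13451 → wrap carry → 0x3452
  0x3452 + 0x49DF = 0x07E31
  0x7E31 + 0x9D4E = 0x11B7F → wrap carry → 0x1B80
  0x1B80 + 0x0E5B = 0x029DB
  0x29DB + 0xA1FC = 0x0CBD7
One's-complement sum = 0xCBD7.
Checksum = ~0xCBD7 & 0xFFFF = 0x3428.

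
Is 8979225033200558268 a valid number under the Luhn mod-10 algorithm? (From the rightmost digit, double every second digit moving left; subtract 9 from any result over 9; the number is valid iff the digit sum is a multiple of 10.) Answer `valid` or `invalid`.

From the right, keep odd positions and double even positions (subtract 9 from any doubled value over 9):
  doubled (positions 2,4,...): 3 7 1 0 6 0 4 9 9 → sum 39
  kept (positions 1,3,...): 8 2 5 0 2 3 5 2 7 8 → sum 42
Total = 81.
81 mod 10 = 1, so the number is invalid.

invalid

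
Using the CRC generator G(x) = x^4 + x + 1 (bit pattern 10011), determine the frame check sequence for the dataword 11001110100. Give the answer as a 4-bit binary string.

Append 4 zeros: 110011101000000. Divide by 10011 (XOR where the leading bit is 1):
  pos 0: 11001 XOR 10011 = 01010
  pos 1: 10101 XOR 10011 = 00110
  pos 3: 11010 XOR 10011 = 01001
  pos 4: 10011 XOR 10011 = 00000
Remainder (last 4 bits) = 0000. This is the CRC / FCS.

0000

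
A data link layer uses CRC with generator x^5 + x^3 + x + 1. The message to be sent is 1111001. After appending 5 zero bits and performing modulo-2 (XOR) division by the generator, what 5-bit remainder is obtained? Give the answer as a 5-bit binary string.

Append 5 zeros: 111100100000. Divide by 101011 (XOR where the leading bit is 1):
  pos 0: 111100 XOR 101011 = 010111
  pos 1: 101111 XOR 101011 = 000100
  pos 4: 100000 XOR 101011 = 001011
  pos 6: 101100 XOR 101011 = 000111
Remainder (last 5 bits) = 00111. This is the CRC / FCS.

00111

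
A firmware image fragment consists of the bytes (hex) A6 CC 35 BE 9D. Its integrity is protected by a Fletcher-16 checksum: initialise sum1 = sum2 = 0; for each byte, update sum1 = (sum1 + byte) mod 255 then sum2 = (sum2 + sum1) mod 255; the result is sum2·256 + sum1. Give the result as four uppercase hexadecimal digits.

Running sums (mod 255):
  after byte 0 (A6): sum1=166, sum2=166
  after byte 1 (CC): sum1=115, sum2=26
  after byte 2 (35): sum1=168, sum2=194
  after byte 3 (BE): sum1=103, sum2=42
  after byte 4 (9D): sum1=5, sum2=47
Checksum = sum2·256 + sum1 = 47·256 + 5 = 12037 = 0x2F05.

2F05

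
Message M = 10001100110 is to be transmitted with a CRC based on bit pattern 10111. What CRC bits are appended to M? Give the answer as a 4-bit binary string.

Append 4 zeros: 100011001100000. Divide by 10111 (XOR where the leading bit is 1):
  pos 0: 10001 XOR 10111 = 00110
  pos 2: 11010 XOR 10111 = 01101
  pos 3: 11010 XOR 10111 = 01101
  pos 4: 11011 XOR 10111 = 01100
  pos 5: 11001 XOR 10111 = 01110
  pos 6: 11100 XOR 10111 = 01011
  pos 7: 10110 XOR 10111 = 00001
Remainder (last 4 bits) = 1000. This is the CRC / FCS.

1000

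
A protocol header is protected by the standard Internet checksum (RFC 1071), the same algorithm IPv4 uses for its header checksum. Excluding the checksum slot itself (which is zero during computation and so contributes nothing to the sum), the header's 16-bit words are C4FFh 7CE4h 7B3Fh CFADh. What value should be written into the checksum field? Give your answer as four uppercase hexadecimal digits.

One's-complement addition (fold any carry out of bit 15 back into bit 0):
  0xC4FF + 0x7CE4 = 0x141E3 → wrap carry → 0x41E4
  0x41E4 + 0x7B3F = 0x0BD23
  0xBD23 + 0xCFAD = 0x18CD0 → wrap carry → 0x8CD1
One's-complement sum = 0x8CD1.
Checksum = ~0x8CD1 & 0xFFFF = 0x732E.

732E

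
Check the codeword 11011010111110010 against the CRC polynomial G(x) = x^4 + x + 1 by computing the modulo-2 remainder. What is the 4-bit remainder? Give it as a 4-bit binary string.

Modulo-2 division of 11011010111110010 by 10011:
  pos 0: 11011 XOR 10011 = 01000
  pos 1: 10000 XOR 10011 = 00011
  pos 4: 11101 XOR 10011 = 01110
  pos 5: 11101 XOR 10011 = 01110
  pos 6: 11101 XOR 10011 = 01110
  pos 7: 11101 XOR 10011 = 01110
  pos 8: 11101 XOR 10011 = 01110
  pos 9: 11100 XOR 10011 = 01111
  pos 10: 11110 XOR 10011 = 01101
  pos 11: 11011 XOR 10011 = 01000
  pos 12: 10000 XOR 10011 = 00011
Remainder = 0011 (nonzero — an error is detected).

0011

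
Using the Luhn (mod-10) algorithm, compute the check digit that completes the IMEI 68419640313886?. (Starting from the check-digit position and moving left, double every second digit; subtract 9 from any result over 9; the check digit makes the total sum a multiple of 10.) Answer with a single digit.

9

Partial digits right→left: 6 8 8 3 1 3 0 4 6 9 1 4 8 6
Double every second digit counting from the check-digit position (so the 1st, 3rd, 5th, ... of the partial from the right).
  doubled (with −9 where >9): 3 7 2 0 3 2 7 → sum 24
  kept as-is: 8 3 3 4 9 4 6 → sum 37
Total = 24 + 37 = 61.
Check digit = (10 − (61 mod 10)) mod 10 = 9.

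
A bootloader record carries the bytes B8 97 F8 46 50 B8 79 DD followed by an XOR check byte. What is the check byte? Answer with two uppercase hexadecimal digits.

DD

XOR the bytes together:
  start with 0xB8
  0xB8 ⊕ 0x97 = 0x2F
  0x2F ⊕ 0xF8 = 0xD7
  0xD7 ⊕ 0x46 = 0x91
  0x91 ⊕ 0x50 = 0xC1
  0xC1 ⊕ 0xB8 = 0x79
  0x79 ⊕ 0x79 = 0x00
  0x00 ⊕ 0xDD = 0xDD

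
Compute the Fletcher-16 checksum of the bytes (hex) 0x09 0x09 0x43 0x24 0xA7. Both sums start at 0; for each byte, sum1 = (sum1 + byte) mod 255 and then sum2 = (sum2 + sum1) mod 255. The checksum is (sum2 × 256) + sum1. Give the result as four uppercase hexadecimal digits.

0B21

Running sums (mod 255):
  after byte 0 (0x09): sum1=9, sum2=9
  after byte 1 (0x09): sum1=18, sum2=27
  after byte 2 (0x43): sum1=85, sum2=112
  after byte 3 (0x24): sum1=121, sum2=233
  after byte 4 (0xA7): sum1=33, sum2=11
Checksum = sum2·256 + sum1 = 11·256 + 33 = 2849 = 0x0B21.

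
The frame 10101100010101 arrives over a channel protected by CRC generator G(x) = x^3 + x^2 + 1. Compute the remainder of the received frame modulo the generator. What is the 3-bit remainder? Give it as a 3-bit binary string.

101

Modulo-2 division of 10101100010101 by 1101:
  pos 0: 1010 XOR 1101 = 0111
  pos 1: 1111 XOR 1101 = 0010
  pos 3: 1010 XOR 1101 = 0111
  pos 4: 1110 XOR 1101 = 0011
  pos 6: 1101 XOR 1101 = 0000
Remainder = 101 (nonzero — an error is detected).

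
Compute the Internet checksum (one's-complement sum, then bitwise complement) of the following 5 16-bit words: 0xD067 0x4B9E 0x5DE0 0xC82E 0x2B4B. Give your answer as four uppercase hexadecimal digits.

929F

One's-complement addition (fold any carry out of bit 15 back into bit 0):
  0xD067 + 0x4B9E = 0x11C05 → wrap carry → 0x1C06
  0x1C06 + 0x5DE0 = 0x079E6
  0x79E6 + 0xC82E = 0x14214 → wrap carry → 0x4215
  0x4215 + 0x2B4B = 0x06D60
One's-complement sum = 0x6D60.
Checksum = ~0x6D60 & 0xFFFF = 0x929F.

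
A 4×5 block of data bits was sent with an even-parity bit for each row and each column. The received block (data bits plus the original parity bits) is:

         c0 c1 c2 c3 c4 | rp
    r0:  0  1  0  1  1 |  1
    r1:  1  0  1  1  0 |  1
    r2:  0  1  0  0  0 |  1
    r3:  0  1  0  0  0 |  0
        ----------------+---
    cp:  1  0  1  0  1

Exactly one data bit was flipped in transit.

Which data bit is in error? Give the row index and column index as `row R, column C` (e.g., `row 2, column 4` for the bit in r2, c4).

row 3, column 1

Recompute each row's even parity and compare to rp:
  r0: data parity 1, sent rp 1 → ok
  r1: data parity 1, sent rp 1 → ok
  r2: data parity 1, sent rp 1 → ok
  r3: data parity 1, sent rp 0 → mismatch
Recompute each column's even parity and compare to cp:
  c0: data parity 1, sent cp 1 → ok
  c1: data parity 1, sent cp 0 → mismatch
  c2: data parity 1, sent cp 1 → ok
  c3: data parity 0, sent cp 0 → ok
  c4: data parity 1, sent cp 1 → ok
Exactly one row (r3) and one column (c1) fail → the flipped bit is at their intersection.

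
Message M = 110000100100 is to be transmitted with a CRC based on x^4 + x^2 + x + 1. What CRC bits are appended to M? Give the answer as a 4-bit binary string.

1100

Append 4 zeros: 1100001001000000. Divide by 10111 (XOR where the leading bit is 1):
  pos 0: 11000 XOR 10111 = 01111
  pos 1: 11110 XOR 10111 = 01001
  pos 2: 10011 XOR 10111 = 00100
  pos 4: 10000 XOR 10111 = 00111
  pos 6: 11110 XOR 10111 = 01001
  pos 7: 10010 XOR 10111 = 00101
  pos 9: 10100 XOR 10111 = 00011
Remainder (last 4 bits) = 1100. This is the CRC / FCS.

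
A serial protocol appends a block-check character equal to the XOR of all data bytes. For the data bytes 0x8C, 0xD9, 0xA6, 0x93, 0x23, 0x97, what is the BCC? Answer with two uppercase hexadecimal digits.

D4

XOR the bytes together:
  start with 0x8C
  0x8C ⊕ 0xD9 = 0x55
  0x55 ⊕ 0xA6 = 0xF3
  0xF3 ⊕ 0x93 = 0x60
  0x60 ⊕ 0x23 = 0x43
  0x43 ⊕ 0x97 = 0xD4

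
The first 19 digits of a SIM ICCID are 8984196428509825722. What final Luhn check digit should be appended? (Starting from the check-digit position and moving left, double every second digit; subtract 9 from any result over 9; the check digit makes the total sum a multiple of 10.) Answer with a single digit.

Partial digits right→left: 2 2 7 5 2 8 9 0 5 8 2 4 6 9 1 4 8 9 8
Double every second digit counting from the check-digit position (so the 1st, 3rd, 5th, ... of the partial from the right).
  doubled (with −9 where >9): 4 5 4 9 1 4 3 2 7 7 → sum 46
  kept as-is: 2 5 8 0 8 4 9 4 9 → sum 49
Total = 46 + 49 = 95.
Check digit = (10 − (95 mod 10)) mod 10 = 5.

5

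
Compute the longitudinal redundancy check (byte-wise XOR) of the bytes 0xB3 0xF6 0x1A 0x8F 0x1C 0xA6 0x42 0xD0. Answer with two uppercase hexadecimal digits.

F8

XOR the bytes together:
  start with 0xB3
  0xB3 ⊕ 0xF6 = 0x45
  0x45 ⊕ 0x1A = 0x5F
  0x5F ⊕ 0x8F = 0xD0
  0xD0 ⊕ 0x1C = 0xCC
  0xCC ⊕ 0xA6 = 0x6A
  0x6A ⊕ 0x42 = 0x28
  0x28 ⊕ 0xD0 = 0xF8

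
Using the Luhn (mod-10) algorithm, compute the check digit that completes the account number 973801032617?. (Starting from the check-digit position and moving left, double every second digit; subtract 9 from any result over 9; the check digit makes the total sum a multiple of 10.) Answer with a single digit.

7

Partial digits right→left: 7 1 6 2 3 0 1 0 8 3 7 9
Double every second digit counting from the check-digit position (so the 1st, 3rd, 5th, ... of the partial from the right).
  doubled (with −9 where >9): 5 3 6 2 7 5 → sum 28
  kept as-is: 1 2 0 0 3 9 → sum 15
Total = 28 + 15 = 43.
Check digit = (10 − (43 mod 10)) mod 10 = 7.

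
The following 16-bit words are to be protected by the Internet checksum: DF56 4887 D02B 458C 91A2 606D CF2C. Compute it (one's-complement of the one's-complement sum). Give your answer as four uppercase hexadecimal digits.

012D

One's-complement addition (fold any carry out of bit 15 back into bit 0):
  0xDF56 + 0x4887 = 0x127DD → wrap carry → 0x27DE
  0x27DE + 0xD02B = 0x0F809
  0xF809 + 0x458C = 0x13D95 → wrap carry → 0x3D96
  0x3D96 + 0x91A2 = 0x0CF38
  0xCF38 + 0x606D = 0x12FA5 → wrap carry → 0x2FA6
  0x2FA6 + 0xCF2C = 0x0FED2
One's-complement sum = 0xFED2.
Checksum = ~0xFED2 & 0xFFFF = 0x012D.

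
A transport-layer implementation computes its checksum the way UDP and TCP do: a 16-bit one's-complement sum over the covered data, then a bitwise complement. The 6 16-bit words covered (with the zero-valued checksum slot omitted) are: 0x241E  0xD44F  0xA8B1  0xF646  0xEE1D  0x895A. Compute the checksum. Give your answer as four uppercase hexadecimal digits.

One's-complement addition (fold any carry out of bit 15 back into bit 0):
  0x241E + 0xD44F = 0x0F86D
  0xF86D + 0xA8B1 = 0x1A11E → wrap carry → 0xA11F
  0xA11F + 0xF646 = 0x19765 → wrap carry → 0x9766
  0x9766 + 0xEE1D = 0x18583 → wrap carry → 0x8584
  0x8584 + 0x895A = 0x10EDE → wrap carry → 0x0EDF
One's-complement sum = 0x0EDF.
Checksum = ~0x0EDF & 0xFFFF = 0xF120.

F120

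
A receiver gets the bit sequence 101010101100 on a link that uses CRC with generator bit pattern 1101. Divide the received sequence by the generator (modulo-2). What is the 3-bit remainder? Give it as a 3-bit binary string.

Modulo-2 division of 101010101100 by 1101:
  pos 0: 1010 XOR 1101 = 0111
  pos 1: 1111 XOR 1101 = 0010
  pos 3: 1001 XOR 1101 = 0100
  pos 4: 1000 XOR 1101 = 0101
  pos 5: 1011 XOR 1101 = 0110
  pos 6: 1101 XOR 1101 = 0000
Remainder = 000 (zero — the frame passes the CRC check).

000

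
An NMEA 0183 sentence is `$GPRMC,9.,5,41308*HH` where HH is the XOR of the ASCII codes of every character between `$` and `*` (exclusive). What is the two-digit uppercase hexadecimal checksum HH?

7B

XOR the ASCII codes of the payload characters:
  'G' = 0x47 → acc = 0x47
  'P' = 0x50 → acc = 0x17
  'R' = 0x52 → acc = 0x45
  'M' = 0x4D → acc = 0x08
  'C' = 0x43 → acc = 0x4B
  ',' = 0x2C → acc = 0x67
  '9' = 0x39 → acc = 0x5E
  '.' = 0x2E → acc = 0x70
  ',' = 0x2C → acc = 0x5C
  '5' = 0x35 → acc = 0x69
  ',' = 0x2C → acc = 0x45
  '4' = 0x34 → acc = 0x71
  '1' = 0x31 → acc = 0x40
  '3' = 0x33 → acc = 0x73
  '0' = 0x30 → acc = 0x43
  '8' = 0x38 → acc = 0x7B
Checksum = 0x7B.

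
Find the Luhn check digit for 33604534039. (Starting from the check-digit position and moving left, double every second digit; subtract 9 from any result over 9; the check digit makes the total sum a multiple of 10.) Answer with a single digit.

3

Partial digits right→left: 9 3 0 4 3 5 4 0 6 3 3
Double every second digit counting from the check-digit position (so the 1st, 3rd, 5th, ... of the partial from the right).
  doubled (with −9 where >9): 9 0 6 8 3 6 → sum 32
  kept as-is: 3 4 5 0 3 → sum 15
Total = 32 + 15 = 47.
Check digit = (10 − (47 mod 10)) mod 10 = 3.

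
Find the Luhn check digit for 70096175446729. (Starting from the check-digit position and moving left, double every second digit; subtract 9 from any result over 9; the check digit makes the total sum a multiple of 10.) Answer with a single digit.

4

Partial digits right→left: 9 2 7 6 4 4 5 7 1 6 9 0 0 7
Double every second digit counting from the check-digit position (so the 1st, 3rd, 5th, ... of the partial from the right).
  doubled (with −9 where >9): 9 5 8 1 2 9 0 → sum 34
  kept as-is: 2 6 4 7 6 0 7 → sum 32
Total = 34 + 32 = 66.
Check digit = (10 − (66 mod 10)) mod 10 = 4.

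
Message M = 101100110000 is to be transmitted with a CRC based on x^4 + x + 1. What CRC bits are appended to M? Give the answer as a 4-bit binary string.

1100

Append 4 zeros: 1011001100000000. Divide by 10011 (XOR where the leading bit is 1):
  pos 0: 10110 XOR 10011 = 00101
  pos 2: 10101 XOR 10011 = 00110
  pos 4: 11010 XOR 10011 = 01001
  pos 5: 10010 XOR 10011 = 00001
  pos 9: 10000 XOR 10011 = 00011
Remainder (last 4 bits) = 1100. This is the CRC / FCS.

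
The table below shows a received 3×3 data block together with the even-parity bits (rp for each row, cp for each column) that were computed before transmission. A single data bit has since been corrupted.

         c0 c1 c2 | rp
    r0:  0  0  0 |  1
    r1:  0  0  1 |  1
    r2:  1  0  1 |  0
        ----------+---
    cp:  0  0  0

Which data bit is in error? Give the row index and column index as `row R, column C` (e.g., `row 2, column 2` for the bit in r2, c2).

Recompute each row's even parity and compare to rp:
  r0: data parity 0, sent rp 1 → mismatch
  r1: data parity 1, sent rp 1 → ok
  r2: data parity 0, sent rp 0 → ok
Recompute each column's even parity and compare to cp:
  c0: data parity 1, sent cp 0 → mismatch
  c1: data parity 0, sent cp 0 → ok
  c2: data parity 0, sent cp 0 → ok
Exactly one row (r0) and one column (c0) fail → the flipped bit is at their intersection.

row 0, column 0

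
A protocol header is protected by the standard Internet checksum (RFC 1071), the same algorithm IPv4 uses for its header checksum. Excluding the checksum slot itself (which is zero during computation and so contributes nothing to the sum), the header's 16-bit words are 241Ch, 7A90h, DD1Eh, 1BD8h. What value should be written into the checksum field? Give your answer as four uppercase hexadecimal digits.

685C

One's-complement addition (fold any carry out of bit 15 back into bit 0):
  0x241C + 0x7A90 = 0x09EAC
  0x9EAC + 0xDD1E = 0x17BCA → wrap carry → 0x7BCB
  0x7BCB + 0x1BD8 = 0x097A3
One's-complement sum = 0x97A3.
Checksum = ~0x97A3 & 0xFFFF = 0x685C.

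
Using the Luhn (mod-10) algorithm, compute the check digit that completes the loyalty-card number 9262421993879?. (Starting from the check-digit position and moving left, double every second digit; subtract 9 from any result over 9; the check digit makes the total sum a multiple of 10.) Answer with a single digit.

8

Partial digits right→left: 9 7 8 3 9 9 1 2 4 2 6 2 9
Double every second digit counting from the check-digit position (so the 1st, 3rd, 5th, ... of the partial from the right).
  doubled (with −9 where >9): 9 7 9 2 8 3 9 → sum 47
  kept as-is: 7 3 9 2 2 2 → sum 25
Total = 47 + 25 = 72.
Check digit = (10 − (72 mod 10)) mod 10 = 8.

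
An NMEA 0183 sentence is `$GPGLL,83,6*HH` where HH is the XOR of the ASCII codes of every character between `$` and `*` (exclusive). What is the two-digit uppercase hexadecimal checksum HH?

6D

XOR the ASCII codes of the payload characters:
  'G' = 0x47 → acc = 0x47
  'P' = 0x50 → acc = 0x17
  'G' = 0x47 → acc = 0x50
  'L' = 0x4C → acc = 0x1C
  'L' = 0x4C → acc = 0x50
  ',' = 0x2C → acc = 0x7C
  '8' = 0x38 → acc = 0x44
  '3' = 0x33 → acc = 0x77
  ',' = 0x2C → acc = 0x5B
  '6' = 0x36 → acc = 0x6D
Checksum = 0x6D.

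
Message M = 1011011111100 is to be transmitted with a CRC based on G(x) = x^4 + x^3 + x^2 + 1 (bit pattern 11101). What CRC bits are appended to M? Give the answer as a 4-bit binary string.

0111

Append 4 zeros: 10110111111000000. Divide by 11101 (XOR where the leading bit is 1):
  pos 0: 10110 XOR 11101 = 01011
  pos 1: 10111 XOR 11101 = 01010
  pos 2: 10101 XOR 11101 = 01000
  pos 3: 10001 XOR 11101 = 01100
  pos 4: 11001 XOR 11101 = 00100
  pos 6: 10011 XOR 11101 = 01110
  pos 7: 11100 XOR 11101 = 00001
  pos 11: 10000 XOR 11101 = 01101
  pos 12: 11010 XOR 11101 = 00111
Remainder (last 4 bits) = 0111. This is the CRC / FCS.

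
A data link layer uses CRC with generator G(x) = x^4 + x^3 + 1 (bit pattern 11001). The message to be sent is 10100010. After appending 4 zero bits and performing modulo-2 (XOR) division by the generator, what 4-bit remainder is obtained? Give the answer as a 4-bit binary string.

Append 4 zeros: 101000100000. Divide by 11001 (XOR where the leading bit is 1):
  pos 0: 10100 XOR 11001 = 01101
  pos 1: 11010 XOR 11001 = 00011
  pos 4: 11100 XOR 11001 = 00101
  pos 6: 10100 XOR 11001 = 01101
  pos 7: 11010 XOR 11001 = 00011
Remainder (last 4 bits) = 0011. This is the CRC / FCS.

0011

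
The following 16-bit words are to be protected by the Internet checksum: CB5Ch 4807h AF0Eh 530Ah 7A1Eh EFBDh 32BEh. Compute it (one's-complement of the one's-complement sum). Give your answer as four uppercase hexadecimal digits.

4DE8

One's-complement addition (fold any carry out of bit 15 back into bit 0):
  0xCB5C + 0x4807 = 0x11363 → wrap carry → 0x1364
  0x1364 + 0xAF0E = 0x0C272
  0xC272 + 0x530A = 0x1157C → wrap carry → 0x157D
  0x157D + 0x7A1E = 0x08F9B
  0x8F9B + 0xEFBD = 0x17F58 → wrap carry → 0x7F59
  0x7F59 + 0x32BE = 0x0B217
One's-complement sum = 0xB217.
Checksum = ~0xB217 & 0xFFFF = 0x4DE8.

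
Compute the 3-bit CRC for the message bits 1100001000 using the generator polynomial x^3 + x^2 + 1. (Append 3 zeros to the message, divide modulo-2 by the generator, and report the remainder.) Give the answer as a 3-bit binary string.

010

Append 3 zeros: 1100001000000. Divide by 1101 (XOR where the leading bit is 1):
  pos 0: 1100 XOR 1101 = 0001
  pos 3: 1001 XOR 1101 = 0100
  pos 4: 1000 XOR 1101 = 0101
  pos 5: 1010 XOR 1101 = 0111
  pos 6: 1110 XOR 1101 = 0011
  pos 8: 1100 XOR 1101 = 0001
Remainder (last 3 bits) = 010. This is the CRC / FCS.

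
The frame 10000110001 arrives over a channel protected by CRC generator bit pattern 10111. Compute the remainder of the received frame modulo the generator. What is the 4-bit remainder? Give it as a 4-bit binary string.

0000

Modulo-2 division of 10000110001 by 10111:
  pos 0: 10000 XOR 10111 = 00111
  pos 2: 11111 XOR 10111 = 01000
  pos 3: 10000 XOR 10111 = 00111
  pos 5: 11100 XOR 10111 = 01011
  pos 6: 10111 XOR 10111 = 00000
Remainder = 0000 (zero — the frame passes the CRC check).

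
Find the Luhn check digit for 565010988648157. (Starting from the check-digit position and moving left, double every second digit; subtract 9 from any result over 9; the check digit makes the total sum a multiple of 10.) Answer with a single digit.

Partial digits right→left: 7 5 1 8 4 6 8 8 9 0 1 0 5 6 5
Double every second digit counting from the check-digit position (so the 1st, 3rd, 5th, ... of the partial from the right).
  doubled (with −9 where >9): 5 2 8 7 9 2 1 1 → sum 35
  kept as-is: 5 8 6 8 0 0 6 → sum 33
Total = 35 + 33 = 68.
Check digit = (10 − (68 mod 10)) mod 10 = 2.

2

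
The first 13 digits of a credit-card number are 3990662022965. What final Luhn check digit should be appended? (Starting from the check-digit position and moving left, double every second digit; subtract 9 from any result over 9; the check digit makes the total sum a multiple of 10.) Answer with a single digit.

1

Partial digits right→left: 5 6 9 2 2 0 2 6 6 0 9 9 3
Double every second digit counting from the check-digit position (so the 1st, 3rd, 5th, ... of the partial from the right).
  doubled (with −9 where >9): 1 9 4 4 3 9 6 → sum 36
  kept as-is: 6 2 0 6 0 9 → sum 23
Total = 36 + 23 = 59.
Check digit = (10 − (59 mod 10)) mod 10 = 1.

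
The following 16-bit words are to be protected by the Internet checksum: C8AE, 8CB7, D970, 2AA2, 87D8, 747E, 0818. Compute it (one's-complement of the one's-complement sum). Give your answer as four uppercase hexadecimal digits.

One's-complement addition (fold any carry out of bit 15 back into bit 0):
  0xC8AE + 0x8CB7 = 0x15565 → wrap carry → 0x5566
  0x5566 + 0xD970 = 0x12ED6 → wrap carry → 0x2ED7
  0x2ED7 + 0x2AA2 = 0x05979
  0x5979 + 0x87D8 = 0x0E151
  0xE151 + 0x747E = 0x155CF → wrap carry → 0x55D0
  0x55D0 + 0x0818 = 0x05DE8
One's-complement sum = 0x5DE8.
Checksum = ~0x5DE8 & 0xFFFF = 0xA217.

A217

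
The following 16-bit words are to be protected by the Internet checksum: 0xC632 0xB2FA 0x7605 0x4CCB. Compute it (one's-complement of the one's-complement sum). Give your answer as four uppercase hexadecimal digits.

C401

One's-complement addition (fold any carry out of bit 15 back into bit 0):
  0xC632 + 0xB2FA = 0x1792C → wrap carry → 0x792D
  0x792D + 0x7605 = 0x0EF32
  0xEF32 + 0x4CCB = 0x13BFD → wrap carry → 0x3BFE
One's-complement sum = 0x3BFE.
Checksum = ~0x3BFE & 0xFFFF = 0xC401.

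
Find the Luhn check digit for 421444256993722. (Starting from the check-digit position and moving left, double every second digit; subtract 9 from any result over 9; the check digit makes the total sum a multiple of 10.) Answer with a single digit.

8

Partial digits right→left: 2 2 7 3 9 9 6 5 2 4 4 4 1 2 4
Double every second digit counting from the check-digit position (so the 1st, 3rd, 5th, ... of the partial from the right).
  doubled (with −9 where >9): 4 5 9 3 4 8 2 8 → sum 43
  kept as-is: 2 3 9 5 4 4 2 → sum 29
Total = 43 + 29 = 72.
Check digit = (10 − (72 mod 10)) mod 10 = 8.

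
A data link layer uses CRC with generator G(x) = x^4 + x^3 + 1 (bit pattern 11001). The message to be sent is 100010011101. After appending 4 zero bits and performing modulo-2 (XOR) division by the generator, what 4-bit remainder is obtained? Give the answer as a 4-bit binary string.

0011

Append 4 zeros: 1000100111010000. Divide by 11001 (XOR where the leading bit is 1):
  pos 0: 10001 XOR 11001 = 01000
  pos 1: 10000 XOR 11001 = 01001
  pos 2: 10010 XOR 11001 = 01011
  pos 3: 10111 XOR 11001 = 01110
  pos 4: 11101 XOR 11001 = 00100
  pos 6: 10010 XOR 11001 = 01011
  pos 7: 10111 XOR 11001 = 01110
  pos 8: 11100 XOR 11001 = 00101
  pos 10: 10100 XOR 11001 = 01101
  pos 11: 11010 XOR 11001 = 00011
Remainder (last 4 bits) = 0011. This is the CRC / FCS.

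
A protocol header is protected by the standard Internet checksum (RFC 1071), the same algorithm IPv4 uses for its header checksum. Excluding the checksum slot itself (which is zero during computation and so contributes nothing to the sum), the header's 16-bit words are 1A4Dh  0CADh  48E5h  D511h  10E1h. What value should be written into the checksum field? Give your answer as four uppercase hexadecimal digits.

One's-complement addition (fold any carry out of bit 15 back into bit 0):
  0x1A4D + 0x0CAD = 0x026FA
  0x26FA + 0x48E5 = 0x06FDF
  0x6FDF + 0xD511 = 0x144F0 → wrap carry → 0x44F1
  0x44F1 + 0x10E1 = 0x055D2
One's-complement sum = 0x55D2.
Checksum = ~0x55D2 & 0xFFFF = 0xAA2D.

AA2D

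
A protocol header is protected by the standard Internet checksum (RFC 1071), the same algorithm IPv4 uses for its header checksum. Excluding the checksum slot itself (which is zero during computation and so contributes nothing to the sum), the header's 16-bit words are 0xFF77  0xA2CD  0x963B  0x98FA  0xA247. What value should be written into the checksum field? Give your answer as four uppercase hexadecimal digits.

One's-complement addition (fold any carry out of bit 15 back into bit 0):
  0xFF77 + 0xA2CD = 0x1A244 → wrap carry → 0xA245
  0xA245 + 0x963B = 0x13880 → wrap carry → 0x3881
  0x3881 + 0x98FA = 0x0D17B
  0xD17B + 0xA247 = 0x173C2 → wrap carry → 0x73C3
One's-complement sum = 0x73C3.
Checksum = ~0x73C3 & 0xFFFF = 0x8C3C.

8C3C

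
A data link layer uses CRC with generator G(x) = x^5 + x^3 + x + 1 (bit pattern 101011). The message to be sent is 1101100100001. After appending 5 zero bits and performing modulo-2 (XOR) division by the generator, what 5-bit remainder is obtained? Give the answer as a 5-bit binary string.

Append 5 zeros: 110110010000100000. Divide by 101011 (XOR where the leading bit is 1):
  pos 0: 110110 XOR 101011 = 011101
  pos 1: 111010 XOR 101011 = 010001
  pos 2: 100011 XOR 101011 = 001000
  pos 4: 100000 XOR 101011 = 001011
  pos 6: 101100 XOR 101011 = 000111
  pos 9: 111100 XOR 101011 = 010111
  pos 10: 101110 XOR 101011 = 000101
Remainder (last 5 bits) = 10100. This is the CRC / FCS.

10100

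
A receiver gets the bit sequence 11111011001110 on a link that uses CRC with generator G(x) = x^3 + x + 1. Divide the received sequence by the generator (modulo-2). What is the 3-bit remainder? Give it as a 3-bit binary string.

Modulo-2 division of 11111011001110 by 1011:
  pos 0: 1111 XOR 1011 = 0100
  pos 1: 1001 XOR 1011 = 0010
  pos 3: 1001 XOR 1011 = 0010
  pos 5: 1010 XOR 1011 = 0001
  pos 8: 1011 XOR 1011 = 0000
Remainder = 010 (nonzero — an error is detected).

010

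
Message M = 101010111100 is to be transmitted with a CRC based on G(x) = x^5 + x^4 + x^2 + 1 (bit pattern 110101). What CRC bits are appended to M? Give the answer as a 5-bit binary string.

00111

Append 5 zeros: 10101011110000000. Divide by 110101 (XOR where the leading bit is 1):
  pos 0: 101010 XOR 110101 = 011111
  pos 1: 111111 XOR 110101 = 001010
  pos 3: 101011 XOR 110101 = 011110
  pos 4: 111101 XOR 110101 = 001000
  pos 6: 100000 XOR 110101 = 010101
  pos 7: 101010 XOR 110101 = 011111
  pos 8: 111110 XOR 110101 = 001011
  pos 10: 101100 XOR 110101 = 011001
  pos 11: 110010 XOR 110101 = 000111
Remainder (last 5 bits) = 00111. This is the CRC / FCS.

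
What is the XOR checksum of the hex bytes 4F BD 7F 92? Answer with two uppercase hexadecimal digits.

1F

XOR the bytes together:
  start with 0x4F
  0x4F ⊕ 0xBD = 0xF2
  0xF2 ⊕ 0x7F = 0x8D
  0x8D ⊕ 0x92 = 0x1F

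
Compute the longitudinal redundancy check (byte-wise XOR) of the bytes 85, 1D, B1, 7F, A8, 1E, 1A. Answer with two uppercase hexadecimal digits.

FA

XOR the bytes together:
  start with 0x85
  0x85 ⊕ 0x1D = 0x98
  0x98 ⊕ 0xB1 = 0x29
  0x29 ⊕ 0x7F = 0x56
  0x56 ⊕ 0xA8 = 0xFE
  0xFE ⊕ 0x1E = 0xE0
  0xE0 ⊕ 0x1A = 0xFA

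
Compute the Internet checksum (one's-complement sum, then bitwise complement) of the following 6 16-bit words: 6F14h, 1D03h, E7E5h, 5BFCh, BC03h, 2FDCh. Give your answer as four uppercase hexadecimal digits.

One's-complement addition (fold any carry out of bit 15 back into bit 0):
  0x6F14 + 0x1D03 = 0x08C17
  0x8C17 + 0xE7E5 = 0x173FC → wrap carry → 0x73FD
  0x73FD + 0x5BFC = 0x0CFF9
  0xCFF9 + 0xBC03 = 0x18BFC → wrap carry → 0x8BFD
  0x8BFD + 0x2FDC = 0x0BBD9
One's-complement sum = 0xBBD9.
Checksum = ~0xBBD9 & 0xFFFF = 0x4426.

4426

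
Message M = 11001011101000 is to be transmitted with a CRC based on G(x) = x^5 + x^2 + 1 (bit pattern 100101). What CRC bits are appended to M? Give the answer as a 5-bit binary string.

11000

Append 5 zeros: 1100101110100000000. Divide by 100101 (XOR where the leading bit is 1):
  pos 0: 110010 XOR 100101 = 010111
  pos 1: 101111 XOR 100101 = 001010
  pos 3: 101011 XOR 100101 = 001110
  pos 5: 111001 XOR 100101 = 011100
  pos 6: 111000 XOR 100101 = 011101
  pos 7: 111010 XOR 100101 = 011111
  pos 8: 111110 XOR 100101 = 011011
  pos 9: 110110 XOR 100101 = 010011
  pos 10: 100110 XOR 100101 = 000011
Remainder (last 5 bits) = 11000. This is the CRC / FCS.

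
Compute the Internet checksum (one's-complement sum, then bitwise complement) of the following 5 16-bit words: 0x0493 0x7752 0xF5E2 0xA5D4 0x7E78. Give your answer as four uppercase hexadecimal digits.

69EA

One's-complement addition (fold any carry out of bit 15 back into bit 0):
  0x0493 + 0x7752 = 0x07BE5
  0x7BE5 + 0xF5E2 = 0x171C7 → wrap carry → 0x71C8
  0x71C8 + 0xA5D4 = 0x1179C → wrap carry → 0x179D
  0x179D + 0x7E78 = 0x09615
One's-complement sum = 0x9615.
Checksum = ~0x9615 & 0xFFFF = 0x69EA.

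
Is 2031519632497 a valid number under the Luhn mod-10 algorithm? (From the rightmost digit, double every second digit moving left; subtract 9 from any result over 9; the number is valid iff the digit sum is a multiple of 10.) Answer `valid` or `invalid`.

From the right, keep odd positions and double even positions (subtract 9 from any doubled value over 9):
  doubled (positions 2,4,...): 9 4 3 2 2 0 → sum 20
  kept (positions 1,3,...): 7 4 3 9 5 3 2 → sum 33
Total = 53.
53 mod 10 = 3, so the number is invalid.

invalid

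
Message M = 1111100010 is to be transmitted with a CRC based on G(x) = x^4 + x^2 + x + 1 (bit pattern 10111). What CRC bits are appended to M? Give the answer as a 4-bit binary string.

Append 4 zeros: 11111000100000. Divide by 10111 (XOR where the leading bit is 1):
  pos 0: 11111 XOR 10111 = 01000
  pos 1: 10000 XOR 10111 = 00111
  pos 3: 11100 XOR 10111 = 01011
  pos 4: 10111 XOR 10111 = 00000
Remainder (last 4 bits) = 0000. This is the CRC / FCS.

0000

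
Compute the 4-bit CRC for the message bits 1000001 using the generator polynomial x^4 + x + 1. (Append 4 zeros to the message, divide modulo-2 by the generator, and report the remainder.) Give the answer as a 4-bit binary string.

0100

Append 4 zeros: 10000010000. Divide by 10011 (XOR where the leading bit is 1):
  pos 0: 10000 XOR 10011 = 00011
  pos 3: 11010 XOR 10011 = 01001
  pos 4: 10010 XOR 10011 = 00001
Remainder (last 4 bits) = 0100. This is the CRC / FCS.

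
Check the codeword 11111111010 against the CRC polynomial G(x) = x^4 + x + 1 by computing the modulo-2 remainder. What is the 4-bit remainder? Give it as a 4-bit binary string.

Modulo-2 division of 11111111010 by 10011:
  pos 0: 11111 XOR 10011 = 01100
  pos 1: 11001 XOR 10011 = 01010
  pos 2: 10101 XOR 10011 = 00110
  pos 4: 11010 XOR 10011 = 01001
  pos 5: 10011 XOR 10011 = 00000
Remainder = 0000 (zero — the frame passes the CRC check).

0000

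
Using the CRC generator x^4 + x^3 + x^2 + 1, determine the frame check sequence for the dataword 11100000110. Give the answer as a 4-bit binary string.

Append 4 zeros: 111000001100000. Divide by 11101 (XOR where the leading bit is 1):
  pos 0: 11100 XOR 11101 = 00001
  pos 4: 10001 XOR 11101 = 01100
  pos 5: 11001 XOR 11101 = 00100
  pos 7: 10000 XOR 11101 = 01101
  pos 8: 11010 XOR 11101 = 00111
  pos 10: 11100 XOR 11101 = 00001
Remainder (last 4 bits) = 0001. This is the CRC / FCS.

0001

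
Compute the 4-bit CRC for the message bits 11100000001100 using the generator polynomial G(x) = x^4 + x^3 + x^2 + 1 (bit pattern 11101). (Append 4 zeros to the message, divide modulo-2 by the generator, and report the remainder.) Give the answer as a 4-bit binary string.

Append 4 zeros: 111000000011000000. Divide by 11101 (XOR where the leading bit is 1):
  pos 0: 11100 XOR 11101 = 00001
  pos 4: 10000 XOR 11101 = 01101
  pos 5: 11010 XOR 11101 = 00111
  pos 7: 11111 XOR 11101 = 00010
  pos 10: 10000 XOR 11101 = 01101
  pos 11: 11010 XOR 11101 = 00111
  pos 13: 11100 XOR 11101 = 00001
Remainder (last 4 bits) = 0001. This is the CRC / FCS.

0001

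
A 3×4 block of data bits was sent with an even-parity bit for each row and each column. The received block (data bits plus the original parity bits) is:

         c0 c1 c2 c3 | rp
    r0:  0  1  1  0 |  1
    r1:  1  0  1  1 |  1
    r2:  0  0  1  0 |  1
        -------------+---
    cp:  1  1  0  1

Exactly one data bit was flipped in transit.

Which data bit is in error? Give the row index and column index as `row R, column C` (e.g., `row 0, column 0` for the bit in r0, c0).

Recompute each row's even parity and compare to rp:
  r0: data parity 0, sent rp 1 → mismatch
  r1: data parity 1, sent rp 1 → ok
  r2: data parity 1, sent rp 1 → ok
Recompute each column's even parity and compare to cp:
  c0: data parity 1, sent cp 1 → ok
  c1: data parity 1, sent cp 1 → ok
  c2: data parity 1, sent cp 0 → mismatch
  c3: data parity 1, sent cp 1 → ok
Exactly one row (r0) and one column (c2) fail → the flipped bit is at their intersection.

row 0, column 2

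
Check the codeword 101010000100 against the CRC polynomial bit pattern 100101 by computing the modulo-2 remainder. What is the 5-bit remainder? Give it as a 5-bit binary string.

Modulo-2 division of 101010000100 by 100101:
  pos 0: 101010 XOR 100101 = 001111
  pos 2: 111100 XOR 100101 = 011001
  pos 3: 110010 XOR 100101 = 010111
  pos 4: 101111 XOR 100101 = 001010
  pos 6: 101000 XOR 100101 = 001101
Remainder = 01101 (nonzero — an error is detected).

01101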